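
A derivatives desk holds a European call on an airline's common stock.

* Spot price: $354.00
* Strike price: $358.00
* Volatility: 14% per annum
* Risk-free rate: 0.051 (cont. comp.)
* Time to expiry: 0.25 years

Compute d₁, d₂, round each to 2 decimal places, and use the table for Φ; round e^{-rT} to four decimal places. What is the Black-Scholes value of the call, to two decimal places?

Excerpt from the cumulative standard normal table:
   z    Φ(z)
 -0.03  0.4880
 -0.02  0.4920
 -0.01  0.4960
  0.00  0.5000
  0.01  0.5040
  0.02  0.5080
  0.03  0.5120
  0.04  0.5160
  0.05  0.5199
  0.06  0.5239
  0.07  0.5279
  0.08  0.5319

$10.15

σ√T = 0.14·√0.25 = 0.0700
d₁ = [ln(354/358) + (0.051 + ½·0.14²)·0.25] / (σ√T) = (-0.0112 + 0.0152) / 0.0700 = 0.0566 which rounds to 0.06
d₂ = 0.0566 − 0.0700 = -0.0134 which rounds to -0.01
exp(−rT) = exp(−0.051·0.25) = 0.9873
N(d₁) = N(0.06) = 0.5239;  N(d₂) = N(-0.01) = 0.4960
C = 354·0.5239 − 358·0.9873·0.4960 = 185.4606 − 175.3129 = 10.1477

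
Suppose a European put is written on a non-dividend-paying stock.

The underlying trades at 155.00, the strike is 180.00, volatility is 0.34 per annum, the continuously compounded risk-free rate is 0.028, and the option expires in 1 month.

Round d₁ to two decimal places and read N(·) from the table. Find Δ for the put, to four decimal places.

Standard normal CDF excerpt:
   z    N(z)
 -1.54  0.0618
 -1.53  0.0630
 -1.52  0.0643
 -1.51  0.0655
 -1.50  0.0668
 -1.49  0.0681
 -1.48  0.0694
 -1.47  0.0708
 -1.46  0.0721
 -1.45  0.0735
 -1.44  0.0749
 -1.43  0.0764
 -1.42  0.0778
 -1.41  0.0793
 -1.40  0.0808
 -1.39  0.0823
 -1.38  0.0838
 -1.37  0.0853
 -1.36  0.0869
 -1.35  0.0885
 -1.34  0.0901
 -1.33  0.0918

-0.9265

σ√T = 0.34 × 0.2887 = 0.0981
d₁ = [ln(155/180) + (0.028 + ½·0.34²)·0.08333] / (σ√T) = (-0.1495 + 0.0072) / 0.0981 = -1.4507 ⇒ -1.45
N(d₁) = N(-1.45) = 0.0735
Δ_put = N(d₁) − 1 = 0.0735 − 1 = -0.9265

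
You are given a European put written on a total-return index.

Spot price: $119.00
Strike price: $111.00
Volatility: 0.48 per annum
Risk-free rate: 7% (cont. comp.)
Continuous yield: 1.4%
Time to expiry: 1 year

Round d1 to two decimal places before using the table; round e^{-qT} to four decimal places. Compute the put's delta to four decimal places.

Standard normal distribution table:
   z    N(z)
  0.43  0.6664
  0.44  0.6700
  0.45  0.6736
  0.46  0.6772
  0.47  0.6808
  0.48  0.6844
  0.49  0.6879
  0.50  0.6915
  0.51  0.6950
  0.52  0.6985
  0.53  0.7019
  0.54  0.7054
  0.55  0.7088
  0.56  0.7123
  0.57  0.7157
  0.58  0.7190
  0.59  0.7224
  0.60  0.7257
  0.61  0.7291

σ√T = 0.48 × 1.0000 = 0.4800
d₁ = [ln(119/111) + (0.07 − 0.014 + ½·0.48²)·1] / (σ√T) = (0.0696 + 0.1712) / 0.4800 = 0.5017 ⇒ 0.50
N(d₁) = N(0.50) = 0.6915
Δ_put = e^(−qT)·(N(d₁) − 1) = 0.9861·(0.6915 − 1) = -0.3042

-0.3042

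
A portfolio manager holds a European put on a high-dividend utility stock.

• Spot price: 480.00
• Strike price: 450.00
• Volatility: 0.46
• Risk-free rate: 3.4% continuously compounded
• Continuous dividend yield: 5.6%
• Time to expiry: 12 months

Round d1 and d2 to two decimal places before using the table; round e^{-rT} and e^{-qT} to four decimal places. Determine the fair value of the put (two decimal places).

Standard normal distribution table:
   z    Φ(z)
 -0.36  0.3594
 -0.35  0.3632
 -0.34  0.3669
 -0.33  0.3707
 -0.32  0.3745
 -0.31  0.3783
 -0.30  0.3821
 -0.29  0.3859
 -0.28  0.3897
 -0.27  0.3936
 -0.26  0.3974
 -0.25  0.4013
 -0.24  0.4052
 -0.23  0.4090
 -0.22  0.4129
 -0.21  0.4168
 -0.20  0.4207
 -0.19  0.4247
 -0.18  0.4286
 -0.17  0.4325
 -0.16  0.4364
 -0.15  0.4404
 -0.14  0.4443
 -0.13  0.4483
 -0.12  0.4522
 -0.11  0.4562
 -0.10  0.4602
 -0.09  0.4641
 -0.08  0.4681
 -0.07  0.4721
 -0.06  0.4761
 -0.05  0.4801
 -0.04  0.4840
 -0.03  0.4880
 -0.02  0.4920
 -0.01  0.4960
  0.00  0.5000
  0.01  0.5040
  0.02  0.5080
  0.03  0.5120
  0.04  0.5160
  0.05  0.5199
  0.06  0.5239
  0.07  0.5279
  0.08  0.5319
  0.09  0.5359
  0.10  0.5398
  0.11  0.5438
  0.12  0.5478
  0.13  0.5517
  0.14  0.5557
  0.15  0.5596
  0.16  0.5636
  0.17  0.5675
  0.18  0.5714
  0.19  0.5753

T = 1;  σ√T = 0.4600
d₁ = [ln(480/450) + (0.034 − 0.056 + 0.46²/2)·1] / 0.4600 = [0.0645 + 0.0838] / 0.4600 = 0.3225 ⇒ 0.32
d₂ = d₁ − σ√T = 0.3225 − 0.4600 = -0.1375 ⇒ -0.14
exp(−qT) = exp(−0.056·1) = 0.9455;  exp(−rT) = exp(−0.034·1) = 0.9666
P = 450·0.9666·N(0.14) − 480·0.9455·N(-0.32) = 450·0.9666·0.5557 − 480·0.9455·0.3745 = 241.7128 − 169.9631 = 71.7497

71.75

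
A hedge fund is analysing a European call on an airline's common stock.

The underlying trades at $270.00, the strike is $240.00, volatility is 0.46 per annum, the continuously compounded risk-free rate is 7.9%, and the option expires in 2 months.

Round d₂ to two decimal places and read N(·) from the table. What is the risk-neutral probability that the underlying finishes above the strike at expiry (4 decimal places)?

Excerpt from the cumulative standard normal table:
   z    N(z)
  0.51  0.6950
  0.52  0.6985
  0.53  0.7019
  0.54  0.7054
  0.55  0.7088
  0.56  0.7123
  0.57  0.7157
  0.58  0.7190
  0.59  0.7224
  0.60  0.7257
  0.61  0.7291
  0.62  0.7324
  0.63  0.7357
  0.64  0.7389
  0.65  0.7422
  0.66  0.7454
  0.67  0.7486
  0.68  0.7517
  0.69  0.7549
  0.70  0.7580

σ√T = 0.46 × 0.4082 = 0.1878
d₁ = [ln(270/240) + (0.079 + 0.46²/2)·0.1667] / 0.1878 = [0.1178 + 0.0308] / 0.1878 = 0.7912 → 0.79
d₂ = d₁ − σ√T = 0.7912 − 0.1878 = 0.6034 → 0.60
Risk-neutral Pr[S_T > K] = N(d₂) = N(0.60) = 0.7257

0.7257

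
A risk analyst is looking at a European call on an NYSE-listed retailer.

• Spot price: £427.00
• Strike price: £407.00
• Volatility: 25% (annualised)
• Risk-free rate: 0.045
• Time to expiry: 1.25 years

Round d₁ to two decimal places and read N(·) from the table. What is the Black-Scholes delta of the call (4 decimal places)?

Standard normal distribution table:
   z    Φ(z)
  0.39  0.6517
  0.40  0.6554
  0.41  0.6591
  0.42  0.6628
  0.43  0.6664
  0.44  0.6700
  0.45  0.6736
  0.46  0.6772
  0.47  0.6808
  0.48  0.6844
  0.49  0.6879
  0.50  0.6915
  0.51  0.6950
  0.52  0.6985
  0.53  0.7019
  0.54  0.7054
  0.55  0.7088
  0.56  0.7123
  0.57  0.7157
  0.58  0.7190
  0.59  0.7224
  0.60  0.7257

σ√T = 0.25 × 1.1180 = 0.2795
d₁ = [ln(427/407) + (0.045 + 0.25²/2)·1.25] / 0.2795 = [0.0480 + 0.0953] / 0.2795 = 0.5126 ≈ 0.51
N(d₁) = N(0.51) = 0.6950
Δ_call = N(d₁) = 0.6950

0.6950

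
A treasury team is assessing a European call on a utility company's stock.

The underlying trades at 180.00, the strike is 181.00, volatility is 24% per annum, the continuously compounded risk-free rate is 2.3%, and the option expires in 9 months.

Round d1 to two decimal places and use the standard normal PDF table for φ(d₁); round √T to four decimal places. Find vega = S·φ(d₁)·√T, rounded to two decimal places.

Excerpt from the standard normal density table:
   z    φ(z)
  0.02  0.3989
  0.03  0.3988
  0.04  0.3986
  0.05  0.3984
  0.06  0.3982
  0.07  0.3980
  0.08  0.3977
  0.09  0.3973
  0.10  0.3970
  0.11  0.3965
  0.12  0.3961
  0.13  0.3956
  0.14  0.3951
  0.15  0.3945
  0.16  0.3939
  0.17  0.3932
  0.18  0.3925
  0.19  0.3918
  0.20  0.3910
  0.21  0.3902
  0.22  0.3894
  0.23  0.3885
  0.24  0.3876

T = 0.75;  σ√T = 0.2078
d₁ = [ln(180/181) + (0.023 + ½·0.24²)·0.75] / (σ√T) = (-0.0055 + 0.0388) / 0.2078 = 0.1603 ≈ 0.16
√T = √0.75 = 0.8660
φ(d₁) = φ(0.16) = 0.3939
vega = S·φ(d₁)·√T = 180·0.3939·0.8660 = 61.4011

61.40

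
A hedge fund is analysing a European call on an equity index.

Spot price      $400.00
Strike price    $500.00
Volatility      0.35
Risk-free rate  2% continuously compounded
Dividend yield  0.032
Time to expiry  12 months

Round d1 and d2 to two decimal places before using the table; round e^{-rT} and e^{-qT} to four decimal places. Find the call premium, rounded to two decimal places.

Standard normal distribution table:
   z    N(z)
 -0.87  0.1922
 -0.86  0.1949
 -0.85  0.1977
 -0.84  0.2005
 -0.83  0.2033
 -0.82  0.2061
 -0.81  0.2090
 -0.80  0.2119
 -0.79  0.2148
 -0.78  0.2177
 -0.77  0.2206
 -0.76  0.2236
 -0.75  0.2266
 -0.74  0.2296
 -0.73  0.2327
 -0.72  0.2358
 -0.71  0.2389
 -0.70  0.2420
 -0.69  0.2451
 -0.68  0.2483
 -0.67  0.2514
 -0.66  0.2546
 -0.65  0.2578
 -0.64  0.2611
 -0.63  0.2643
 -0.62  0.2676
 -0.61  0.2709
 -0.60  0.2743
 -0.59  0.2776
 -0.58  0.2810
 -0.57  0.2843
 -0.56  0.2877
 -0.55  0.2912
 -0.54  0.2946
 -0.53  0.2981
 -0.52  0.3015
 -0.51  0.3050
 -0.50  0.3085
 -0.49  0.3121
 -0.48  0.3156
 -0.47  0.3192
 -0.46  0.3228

T = 1;  σ√T = 0.3500
d₁ = [ln(400/500) + (0.02 − 0.032 + 0.35²/2)·1] / 0.3500 = [-0.2231 + 0.0492] / 0.3500 = -0.4968 → -0.50
d₂ = d₁ − σ√T = -0.4968 − 0.3500 = -0.8468 → -0.85
exp(−qT) = exp(−0.032·1) = 0.9685;  exp(−rT) = exp(−0.02·1) = 0.9802
N(d₁) = N(-0.50) = 0.3085;  N(d₂) = N(-0.85) = 0.1977
C = 400·0.9685·0.3085 − 500·0.9802·0.1977 = 119.5129 − 96.8928 = 22.6201

$22.62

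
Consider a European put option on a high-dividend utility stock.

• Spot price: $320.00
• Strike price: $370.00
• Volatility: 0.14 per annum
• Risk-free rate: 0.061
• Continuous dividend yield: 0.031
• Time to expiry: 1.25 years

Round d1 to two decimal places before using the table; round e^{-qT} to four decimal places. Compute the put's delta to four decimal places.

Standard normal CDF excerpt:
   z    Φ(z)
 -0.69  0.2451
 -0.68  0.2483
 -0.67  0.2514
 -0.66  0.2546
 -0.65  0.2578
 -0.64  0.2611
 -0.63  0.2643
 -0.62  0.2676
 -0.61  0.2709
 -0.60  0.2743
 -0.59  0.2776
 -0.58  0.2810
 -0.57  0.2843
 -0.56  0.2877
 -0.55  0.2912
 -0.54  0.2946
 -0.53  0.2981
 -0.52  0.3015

σ√T = 0.14 × 1.1180 = 0.1565
ln(S/K) + (r − q + σ²/2)T = ln(320/370) + (0.061 − 0.031 + 0.14²/2)·1.25 = -0.1452 + 0.0498 = -0.0954
d₁ = -0.0954 / 0.1565 = -0.6097 ⇒ -0.61
N(d₁) = N(-0.61) = 0.2709
Δ_put = exp(−qT)·(N(d₁) − 1) = 0.9620·(0.2709 − 1) = -0.7014

-0.7014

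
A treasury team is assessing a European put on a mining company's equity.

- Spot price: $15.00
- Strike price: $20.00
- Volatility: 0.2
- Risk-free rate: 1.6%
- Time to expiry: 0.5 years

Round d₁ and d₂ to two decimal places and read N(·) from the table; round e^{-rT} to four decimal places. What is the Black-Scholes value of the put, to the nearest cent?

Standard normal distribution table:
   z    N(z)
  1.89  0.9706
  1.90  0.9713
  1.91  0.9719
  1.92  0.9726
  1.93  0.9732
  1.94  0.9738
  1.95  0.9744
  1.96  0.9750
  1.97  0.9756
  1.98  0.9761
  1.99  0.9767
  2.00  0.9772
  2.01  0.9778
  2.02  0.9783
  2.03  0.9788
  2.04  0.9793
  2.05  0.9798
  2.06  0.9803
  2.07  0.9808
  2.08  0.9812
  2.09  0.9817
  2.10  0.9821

σ√T = 0.2·√0.5 = 0.1414
d₁ = [ln(15/20) + (0.016 + 0.2²/2)·0.5] / 0.1414 = [-0.2877 + 0.0180] / 0.1414 = -1.9069 ⇒ -1.91
d₂ = d₁ − σ√T = -1.9069 − 0.1414 = -2.0484 ⇒ -2.05
e^(−rT) = e^(−0.016·0.5) = 0.9920
N(−d₂) = N(2.05) = 0.9798;  N(−d₁) = N(1.91) = 0.9719
P = 20·0.9920·0.9798 − 15·0.9719 = 19.4392 − 14.5785 = 4.8607

$4.86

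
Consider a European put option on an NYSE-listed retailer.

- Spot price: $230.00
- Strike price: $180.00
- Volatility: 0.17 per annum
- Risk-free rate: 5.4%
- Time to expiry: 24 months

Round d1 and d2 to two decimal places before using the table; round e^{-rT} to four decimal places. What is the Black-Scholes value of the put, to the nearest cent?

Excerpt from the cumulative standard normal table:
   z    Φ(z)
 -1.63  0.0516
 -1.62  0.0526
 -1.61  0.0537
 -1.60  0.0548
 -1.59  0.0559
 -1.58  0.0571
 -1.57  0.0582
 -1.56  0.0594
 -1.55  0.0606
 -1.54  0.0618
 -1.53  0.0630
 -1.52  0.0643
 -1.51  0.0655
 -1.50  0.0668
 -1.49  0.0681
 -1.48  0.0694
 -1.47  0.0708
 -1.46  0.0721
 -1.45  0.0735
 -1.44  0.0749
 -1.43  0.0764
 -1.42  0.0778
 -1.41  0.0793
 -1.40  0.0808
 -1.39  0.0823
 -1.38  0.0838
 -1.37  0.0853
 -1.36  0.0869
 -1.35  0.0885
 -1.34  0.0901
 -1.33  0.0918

T = 2;  σ√T = 0.2404
d₁ = [ln(230/180) + (0.054 + 0.17²/2)·2] / 0.2404 = [0.2451 + 0.1369] / 0.2404 = 1.5890 which rounds to 1.59
d₂ = d₁ − σ√T = 1.5890 − 0.2404 = 1.3486 which rounds to 1.35
exp(−rT) = exp(−0.054·2) = 0.8976
P = 180·0.8976·N(-1.35) − 230·N(-1.59) = 180·0.8976·0.0885 − 230·0.0559 = 14.2988 − 12.8570 = 1.4418

$1.44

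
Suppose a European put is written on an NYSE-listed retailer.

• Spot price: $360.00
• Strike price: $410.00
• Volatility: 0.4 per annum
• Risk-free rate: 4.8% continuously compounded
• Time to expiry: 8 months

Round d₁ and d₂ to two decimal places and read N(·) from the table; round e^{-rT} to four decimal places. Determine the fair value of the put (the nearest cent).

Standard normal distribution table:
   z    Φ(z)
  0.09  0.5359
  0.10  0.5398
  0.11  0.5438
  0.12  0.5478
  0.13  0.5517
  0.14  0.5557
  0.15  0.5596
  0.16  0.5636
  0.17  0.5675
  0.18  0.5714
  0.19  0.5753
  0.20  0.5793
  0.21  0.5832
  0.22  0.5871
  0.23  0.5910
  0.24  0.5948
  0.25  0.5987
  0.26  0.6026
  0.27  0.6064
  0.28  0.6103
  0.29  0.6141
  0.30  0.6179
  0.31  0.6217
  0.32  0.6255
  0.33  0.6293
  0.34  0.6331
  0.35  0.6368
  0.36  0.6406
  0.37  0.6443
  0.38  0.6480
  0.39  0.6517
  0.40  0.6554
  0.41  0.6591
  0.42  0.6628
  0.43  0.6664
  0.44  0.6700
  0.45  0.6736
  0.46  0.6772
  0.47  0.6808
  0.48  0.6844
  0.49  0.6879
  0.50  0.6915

σ√T = 0.4·√0.6667 = 0.3266
d₁ = [ln(360/410) + (0.048 + ½·0.4²)·0.6667] / (σ√T) = (-0.1301 + 0.0853) / 0.3266 = -0.1369 ≈ -0.14
d₂ = -0.1369 − 0.3266 = -0.4635 ≈ -0.46
exp(−rT) = exp(−0.048·0.6667) = 0.9685
N(−d₂) = N(0.46) = 0.6772;  N(−d₁) = N(0.14) = 0.5557
P = 410·0.9685·0.6772 − 360·0.5557 = 268.9060 − 200.0520 = 68.8540

$68.85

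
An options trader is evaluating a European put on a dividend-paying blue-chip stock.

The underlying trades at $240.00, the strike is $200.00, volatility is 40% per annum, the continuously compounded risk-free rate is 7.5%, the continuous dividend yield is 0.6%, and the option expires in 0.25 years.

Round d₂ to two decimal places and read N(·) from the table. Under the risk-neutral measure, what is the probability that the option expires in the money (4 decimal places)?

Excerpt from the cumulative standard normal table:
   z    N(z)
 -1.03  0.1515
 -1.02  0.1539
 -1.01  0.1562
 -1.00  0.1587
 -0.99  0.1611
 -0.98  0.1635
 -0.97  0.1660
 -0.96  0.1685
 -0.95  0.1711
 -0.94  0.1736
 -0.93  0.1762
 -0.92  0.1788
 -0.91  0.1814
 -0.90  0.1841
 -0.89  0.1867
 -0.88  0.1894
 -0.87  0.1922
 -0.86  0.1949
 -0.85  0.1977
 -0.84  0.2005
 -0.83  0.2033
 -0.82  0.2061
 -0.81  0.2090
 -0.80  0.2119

0.1841

σ√T = 0.4·√0.25 = 0.2000
ln(S/K) + (r − q + σ²/2)T = ln(240/200) + (0.075 − 0.006 + 0.4²/2)·0.25 = 0.1823 + 0.0373 = 0.2196
d₁ = 0.2196 / 0.2000 = 1.0979 ≈ 1.10
d₂ = d₁ − σ√T = 1.0979 − 0.2000 = 0.8979 ≈ 0.90
Risk-neutral Pr[S_T < K] = N(−d₂) = N(-0.90) = 0.1841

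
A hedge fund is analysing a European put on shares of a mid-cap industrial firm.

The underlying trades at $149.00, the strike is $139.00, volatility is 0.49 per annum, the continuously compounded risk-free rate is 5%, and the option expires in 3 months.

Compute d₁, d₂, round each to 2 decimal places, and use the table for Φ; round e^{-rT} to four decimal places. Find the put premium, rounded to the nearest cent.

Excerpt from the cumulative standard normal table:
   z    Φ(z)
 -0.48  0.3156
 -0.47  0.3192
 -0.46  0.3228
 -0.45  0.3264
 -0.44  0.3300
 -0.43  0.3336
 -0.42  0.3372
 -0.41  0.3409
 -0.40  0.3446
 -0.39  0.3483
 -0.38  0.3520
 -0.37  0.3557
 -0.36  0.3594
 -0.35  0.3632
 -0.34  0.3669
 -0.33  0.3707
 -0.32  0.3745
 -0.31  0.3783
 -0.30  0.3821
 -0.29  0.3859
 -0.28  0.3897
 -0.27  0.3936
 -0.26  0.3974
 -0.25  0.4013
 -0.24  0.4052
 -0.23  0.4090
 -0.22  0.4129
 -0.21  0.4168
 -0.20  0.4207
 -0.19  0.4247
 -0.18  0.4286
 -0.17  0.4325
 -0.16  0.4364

$9.12

σ√T = 0.49 × 0.5000 = 0.2450
d₁ = [ln(149/139) + (0.05 + 0.49²/2)·0.25] / 0.2450 = [0.0695 + 0.0425] / 0.2450 = 0.4571 ⇒ 0.46
d₂ = d₁ − σ√T = 0.4571 − 0.2450 = 0.2121 ⇒ 0.21
exp(−rT) = exp(−0.05·0.25) = 0.9876
P = 139·0.9876·N(-0.21) − 149·N(-0.46) = 139·0.9876·0.4168 − 149·0.3228 = 57.2168 − 48.0972 = 9.1196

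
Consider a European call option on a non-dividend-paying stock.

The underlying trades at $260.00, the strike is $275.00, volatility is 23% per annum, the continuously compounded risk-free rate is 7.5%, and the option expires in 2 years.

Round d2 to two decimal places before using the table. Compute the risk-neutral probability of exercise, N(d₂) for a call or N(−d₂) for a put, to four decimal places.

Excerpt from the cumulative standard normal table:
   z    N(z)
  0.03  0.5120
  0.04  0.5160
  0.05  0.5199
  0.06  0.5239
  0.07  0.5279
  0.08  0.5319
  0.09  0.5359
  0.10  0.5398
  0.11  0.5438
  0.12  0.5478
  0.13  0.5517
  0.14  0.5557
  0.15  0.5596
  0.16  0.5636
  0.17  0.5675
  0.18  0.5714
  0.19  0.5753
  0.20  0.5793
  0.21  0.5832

σ√T = 0.23·√2 = 0.3253
d₁ = [ln(260/275) + (0.075 + 0.23²/2)·2] / 0.3253 = [-0.0561 + 0.2029] / 0.3253 = 0.4514 ≈ 0.45
d₂ = d₁ − σ√T = 0.4514 − 0.3253 = 0.1261 ≈ 0.13
Pr(exercise) under Q = N(d₂) = 0.5517

0.5517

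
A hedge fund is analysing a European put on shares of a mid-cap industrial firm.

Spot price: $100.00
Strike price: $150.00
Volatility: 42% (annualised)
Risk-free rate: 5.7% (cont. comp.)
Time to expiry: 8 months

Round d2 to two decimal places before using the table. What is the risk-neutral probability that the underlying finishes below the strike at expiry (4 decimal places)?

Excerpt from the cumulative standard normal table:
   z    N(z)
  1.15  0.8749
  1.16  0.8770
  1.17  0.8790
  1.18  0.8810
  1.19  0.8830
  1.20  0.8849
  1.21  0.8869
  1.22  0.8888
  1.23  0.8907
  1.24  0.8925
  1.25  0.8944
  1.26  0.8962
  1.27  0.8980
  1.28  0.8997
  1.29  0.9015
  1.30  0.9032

0.8925

σ√T = 0.42·√0.6667 = 0.3429
d₁ = [ln(100/150) + (0.057 + 0.42²/2)·0.6667] / 0.3429 = [-0.4055 + 0.0968] / 0.3429 = -0.9001 ⇒ -0.90
d₂ = d₁ − σ√T = -0.9001 − 0.3429 = -1.2430 ⇒ -1.24
Pr(exercise) under Q = N(−d₂) = N(1.24) = 0.8925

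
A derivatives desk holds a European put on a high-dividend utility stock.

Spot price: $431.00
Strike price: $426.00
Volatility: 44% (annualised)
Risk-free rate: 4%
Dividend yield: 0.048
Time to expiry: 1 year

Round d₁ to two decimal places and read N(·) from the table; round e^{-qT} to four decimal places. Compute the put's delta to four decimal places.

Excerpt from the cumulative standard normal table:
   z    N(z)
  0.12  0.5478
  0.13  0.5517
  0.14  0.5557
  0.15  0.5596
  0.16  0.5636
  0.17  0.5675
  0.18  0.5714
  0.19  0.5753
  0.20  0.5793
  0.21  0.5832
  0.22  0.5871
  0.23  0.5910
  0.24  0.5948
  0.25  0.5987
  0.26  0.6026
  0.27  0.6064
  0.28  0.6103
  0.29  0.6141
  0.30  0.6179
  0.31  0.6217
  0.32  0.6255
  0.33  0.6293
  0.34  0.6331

σ√T = 0.44 × 1.0000 = 0.4400
d₁ = [ln(431/426) + (0.04 − 0.048 + 0.44²/2)·1] / 0.4400 = [0.0117 + 0.0888] / 0.4400 = 0.2283 → 0.23
N(d₁) = N(0.23) = 0.5910
Δ_put = exp(−qT)·(N(d₁) − 1) = 0.9531·(0.5910 − 1) = -0.3898

-0.3898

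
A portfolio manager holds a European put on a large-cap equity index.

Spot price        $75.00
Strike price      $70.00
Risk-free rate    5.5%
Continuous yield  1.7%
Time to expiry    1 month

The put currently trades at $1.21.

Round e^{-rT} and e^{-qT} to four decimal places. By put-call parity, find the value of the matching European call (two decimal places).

e^(−qT) = e^(−0.017·0.08333) = 0.9986;  e^(−rT) = e^(−0.055·0.08333) = 0.9954
Put-call parity: C − P = S·e^(−qT) − K·e^(−rT) = 75·0.9986 − 70·0.9954 = 74.8950 − 69.6780 = 5.2170
C = P + (C − P) = 1.21 + (5.2170) = 6.4270

$6.43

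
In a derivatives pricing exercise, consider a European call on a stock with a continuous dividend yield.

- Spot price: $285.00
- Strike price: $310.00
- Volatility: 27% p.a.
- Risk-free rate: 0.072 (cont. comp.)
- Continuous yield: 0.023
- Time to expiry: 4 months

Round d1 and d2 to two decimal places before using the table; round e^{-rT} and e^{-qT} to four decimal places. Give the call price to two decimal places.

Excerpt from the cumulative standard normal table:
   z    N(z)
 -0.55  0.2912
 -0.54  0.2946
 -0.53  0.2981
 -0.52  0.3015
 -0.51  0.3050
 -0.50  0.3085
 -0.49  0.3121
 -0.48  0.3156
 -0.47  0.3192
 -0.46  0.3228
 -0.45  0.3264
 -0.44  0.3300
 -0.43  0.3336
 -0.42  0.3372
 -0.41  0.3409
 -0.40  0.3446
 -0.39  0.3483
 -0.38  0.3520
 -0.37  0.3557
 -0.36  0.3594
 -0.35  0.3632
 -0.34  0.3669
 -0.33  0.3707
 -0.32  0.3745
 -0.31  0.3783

σ√T = 0.27·√0.3333 = 0.1559
d₁ = [ln(285/310) + (0.072 − 0.023 + ½·0.27²)·0.3333] / (σ√T) = (-0.0841 + 0.0285) / 0.1559 = -0.3567 which rounds to -0.36
d₂ = -0.3567 − 0.1559 = -0.5126 which rounds to -0.51
exp(−qT) = exp(−0.023·0.3333) = 0.9924;  exp(−rT) = exp(−0.072·0.3333) = 0.9763
C = 285·0.9924·N(-0.36) − 310·0.9763·N(-0.51) = 285·0.9924·0.3594 − 310·0.9763·0.3050 = 101.6505 − 92.3092 = 9.3414

$9.34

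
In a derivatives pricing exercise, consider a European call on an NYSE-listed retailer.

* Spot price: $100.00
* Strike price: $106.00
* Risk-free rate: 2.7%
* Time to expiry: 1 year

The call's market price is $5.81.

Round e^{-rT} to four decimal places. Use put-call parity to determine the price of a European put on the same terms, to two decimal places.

$8.99

exp(−rT) = exp(−0.027·1) = 0.9734
Put-call parity: C − P = S − K·e^(−rT) = 100 − 106·0.9734 = 100 − 103.1804 = -3.1804
P = C − (C − P) = 5.81 − (-3.1804) = 8.9904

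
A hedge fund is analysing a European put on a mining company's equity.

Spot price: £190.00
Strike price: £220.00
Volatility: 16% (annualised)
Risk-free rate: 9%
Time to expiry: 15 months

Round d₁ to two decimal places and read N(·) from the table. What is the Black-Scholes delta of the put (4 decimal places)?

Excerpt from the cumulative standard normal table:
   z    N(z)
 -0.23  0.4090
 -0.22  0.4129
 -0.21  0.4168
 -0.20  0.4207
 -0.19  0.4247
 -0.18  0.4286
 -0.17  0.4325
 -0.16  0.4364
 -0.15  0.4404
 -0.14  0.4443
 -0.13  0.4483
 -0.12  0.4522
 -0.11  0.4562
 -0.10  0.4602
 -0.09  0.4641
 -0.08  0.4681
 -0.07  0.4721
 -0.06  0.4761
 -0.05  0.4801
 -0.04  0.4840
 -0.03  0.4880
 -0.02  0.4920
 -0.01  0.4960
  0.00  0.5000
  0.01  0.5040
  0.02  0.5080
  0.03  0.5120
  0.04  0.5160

-0.5398

T = 1.25;  σ√T = 0.1789
d₁ = [ln(190/220) + (0.09 + ½·0.16²)·1.25] / (σ√T) = (-0.1466 + 0.1285) / 0.1789 = -0.1012 → -0.10
N(d₁) = N(-0.10) = 0.4602
Δ_put = N(d₁) − 1 = 0.4602 − 1 = -0.5398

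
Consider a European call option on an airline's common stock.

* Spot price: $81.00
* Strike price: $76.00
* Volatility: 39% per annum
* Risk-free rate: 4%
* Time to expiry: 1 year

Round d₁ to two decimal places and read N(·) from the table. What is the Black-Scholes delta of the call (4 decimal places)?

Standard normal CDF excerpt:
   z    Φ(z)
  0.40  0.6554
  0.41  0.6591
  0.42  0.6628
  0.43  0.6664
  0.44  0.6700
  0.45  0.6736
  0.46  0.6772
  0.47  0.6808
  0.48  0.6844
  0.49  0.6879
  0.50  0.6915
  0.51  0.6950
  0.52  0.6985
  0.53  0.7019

σ√T = 0.39 × 1.0000 = 0.3900
d₁ = [ln(81/76) + (0.04 + 0.39²/2)·1] / 0.3900 = [0.0637 + 0.1161] / 0.3900 = 0.4609 ⇒ 0.46
N(d₁) = N(0.46) = 0.6772
Δ_call = N(d₁) = 0.6772

0.6772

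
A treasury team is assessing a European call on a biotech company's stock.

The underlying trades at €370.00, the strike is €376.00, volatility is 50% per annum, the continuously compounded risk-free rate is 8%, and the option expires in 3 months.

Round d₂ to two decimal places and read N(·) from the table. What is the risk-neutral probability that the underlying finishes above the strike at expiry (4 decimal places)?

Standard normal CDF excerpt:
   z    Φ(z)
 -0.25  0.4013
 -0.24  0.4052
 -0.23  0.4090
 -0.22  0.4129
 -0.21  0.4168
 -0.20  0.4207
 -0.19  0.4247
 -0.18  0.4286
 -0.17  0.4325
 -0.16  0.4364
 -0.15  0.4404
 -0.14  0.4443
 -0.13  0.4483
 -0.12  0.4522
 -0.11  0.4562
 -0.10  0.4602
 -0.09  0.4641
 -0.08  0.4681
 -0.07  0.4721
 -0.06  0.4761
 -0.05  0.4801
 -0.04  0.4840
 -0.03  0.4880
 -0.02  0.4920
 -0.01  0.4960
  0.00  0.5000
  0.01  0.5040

σ√T = 0.5 × 0.5000 = 0.2500
d₁ = [ln(370/376) + (0.08 + 0.5²/2)·0.25] / 0.2500 = [-0.0161 + 0.0513] / 0.2500 = 0.1407 → 0.14
d₂ = d₁ − σ√T = 0.1407 − 0.2500 = -0.1093 → -0.11
Pr(exercise) under Q = N(d₂) = 0.4562

0.4562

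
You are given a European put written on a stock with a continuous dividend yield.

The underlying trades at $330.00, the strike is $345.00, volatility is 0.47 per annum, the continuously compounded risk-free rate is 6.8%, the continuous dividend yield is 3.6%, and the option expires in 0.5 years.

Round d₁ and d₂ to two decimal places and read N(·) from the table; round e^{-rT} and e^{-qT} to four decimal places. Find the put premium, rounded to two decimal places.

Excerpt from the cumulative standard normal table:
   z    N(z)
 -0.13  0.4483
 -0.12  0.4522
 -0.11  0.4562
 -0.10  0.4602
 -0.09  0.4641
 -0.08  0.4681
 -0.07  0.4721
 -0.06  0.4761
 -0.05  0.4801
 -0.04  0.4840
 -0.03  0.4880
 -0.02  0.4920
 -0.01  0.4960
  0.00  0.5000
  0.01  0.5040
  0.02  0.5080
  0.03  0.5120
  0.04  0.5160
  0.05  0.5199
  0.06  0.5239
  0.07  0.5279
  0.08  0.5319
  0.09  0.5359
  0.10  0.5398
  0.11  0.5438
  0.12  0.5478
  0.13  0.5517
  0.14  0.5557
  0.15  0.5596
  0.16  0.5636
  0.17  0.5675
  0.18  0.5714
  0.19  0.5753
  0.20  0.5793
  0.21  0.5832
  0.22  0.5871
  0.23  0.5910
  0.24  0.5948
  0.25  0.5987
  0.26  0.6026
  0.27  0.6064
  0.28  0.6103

$47.93

σ√T = 0.47 × 0.7071 = 0.3323
d₁ = [ln(330/345) + (0.068 − 0.036 + 0.47²/2)·0.5] / 0.3323 = [-0.0445 + 0.0712] / 0.3323 = 0.0806 which rounds to 0.08
d₂ = d₁ − σ√T = 0.0806 − 0.3323 = -0.2518 which rounds to -0.25
e^(−qT) = e^(−0.036·0.5) = 0.9822;  e^(−rT) = e^(−0.068·0.5) = 0.9666
P = 345·0.9666·N(0.25) − 330·0.9822·N(-0.08) = 345·0.9666·0.5987 − 330·0.9822·0.4681 = 199.6527 − 151.7234 = 47.9293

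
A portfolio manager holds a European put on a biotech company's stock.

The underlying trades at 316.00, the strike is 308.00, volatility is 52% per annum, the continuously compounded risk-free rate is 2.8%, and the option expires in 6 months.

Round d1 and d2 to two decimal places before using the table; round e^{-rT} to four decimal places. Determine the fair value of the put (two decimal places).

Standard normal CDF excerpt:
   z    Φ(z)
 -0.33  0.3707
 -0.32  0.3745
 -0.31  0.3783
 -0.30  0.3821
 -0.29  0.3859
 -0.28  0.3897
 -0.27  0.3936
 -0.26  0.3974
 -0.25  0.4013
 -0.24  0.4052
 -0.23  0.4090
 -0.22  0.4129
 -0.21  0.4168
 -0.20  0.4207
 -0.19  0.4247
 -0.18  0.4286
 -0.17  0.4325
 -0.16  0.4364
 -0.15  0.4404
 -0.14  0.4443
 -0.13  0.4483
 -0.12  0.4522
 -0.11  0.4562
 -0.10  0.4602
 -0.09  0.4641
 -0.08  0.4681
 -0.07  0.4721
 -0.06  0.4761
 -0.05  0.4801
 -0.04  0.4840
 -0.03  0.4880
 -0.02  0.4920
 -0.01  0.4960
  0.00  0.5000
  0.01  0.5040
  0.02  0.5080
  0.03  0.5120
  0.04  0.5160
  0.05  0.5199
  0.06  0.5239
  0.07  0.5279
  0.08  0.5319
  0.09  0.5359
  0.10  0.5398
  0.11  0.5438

σ√T = 0.52 × 0.7071 = 0.3677
d₁ = [ln(316/308) + (0.028 + 0.52²/2)·0.5] / 0.3677 = [0.0256 + 0.0816] / 0.3677 = 0.2917 → 0.29
d₂ = d₁ − σ√T = 0.2917 − 0.3677 = -0.0760 → -0.08
e^(−rT) = e^(−0.028·0.5) = 0.9861
P = 308·0.9861·N(0.08) − 316·N(-0.29) = 308·0.9861·0.5319 − 316·0.3859 = 161.5480 − 121.9444 = 39.6036

39.60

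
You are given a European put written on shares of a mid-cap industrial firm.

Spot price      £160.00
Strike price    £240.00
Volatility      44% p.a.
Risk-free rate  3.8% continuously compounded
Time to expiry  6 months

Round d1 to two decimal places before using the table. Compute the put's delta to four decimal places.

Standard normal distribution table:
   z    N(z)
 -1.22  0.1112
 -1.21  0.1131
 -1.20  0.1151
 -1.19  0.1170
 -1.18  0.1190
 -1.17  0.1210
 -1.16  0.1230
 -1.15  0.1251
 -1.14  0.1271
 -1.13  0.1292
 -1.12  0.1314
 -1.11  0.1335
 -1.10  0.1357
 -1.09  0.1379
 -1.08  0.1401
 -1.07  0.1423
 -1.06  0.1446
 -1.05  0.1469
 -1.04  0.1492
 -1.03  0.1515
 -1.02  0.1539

σ√T = 0.44·√0.5 = 0.3111
ln(S/K) + (r + σ²/2)T = ln(160/240) + (0.038 + 0.44²/2)·0.5 = -0.4055 + 0.0674 = -0.3381
d₁ = -0.3381 / 0.3111 = -1.0866 ⇒ -1.09
N(d₁) = N(-1.09) = 0.1379
Δ_put = N(d₁) − 1 = 0.1379 − 1 = -0.8621

-0.8621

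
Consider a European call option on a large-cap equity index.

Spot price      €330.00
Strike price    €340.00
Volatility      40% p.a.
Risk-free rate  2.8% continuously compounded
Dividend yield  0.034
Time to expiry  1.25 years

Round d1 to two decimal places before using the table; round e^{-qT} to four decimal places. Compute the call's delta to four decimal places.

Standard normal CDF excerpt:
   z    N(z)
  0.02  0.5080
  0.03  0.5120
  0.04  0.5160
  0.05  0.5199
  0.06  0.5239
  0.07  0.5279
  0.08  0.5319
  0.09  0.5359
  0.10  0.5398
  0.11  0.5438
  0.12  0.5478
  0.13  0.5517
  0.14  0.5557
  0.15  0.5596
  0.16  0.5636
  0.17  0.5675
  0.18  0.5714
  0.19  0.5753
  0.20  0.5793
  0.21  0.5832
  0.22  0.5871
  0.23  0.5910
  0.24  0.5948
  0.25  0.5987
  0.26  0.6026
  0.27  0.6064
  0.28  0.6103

σ√T = 0.4 × 1.1180 = 0.4472
d₁ = [ln(330/340) + (0.028 − 0.034 + ½·0.4²)·1.25] / (σ√T) = (-0.0299 + 0.0925) / 0.4472 = 0.1401 ≈ 0.14
N(d₁) = N(0.14) = 0.5557
Δ_call = exp(−qT)·N(d₁) = 0.9584·0.5557 = 0.5326

0.5326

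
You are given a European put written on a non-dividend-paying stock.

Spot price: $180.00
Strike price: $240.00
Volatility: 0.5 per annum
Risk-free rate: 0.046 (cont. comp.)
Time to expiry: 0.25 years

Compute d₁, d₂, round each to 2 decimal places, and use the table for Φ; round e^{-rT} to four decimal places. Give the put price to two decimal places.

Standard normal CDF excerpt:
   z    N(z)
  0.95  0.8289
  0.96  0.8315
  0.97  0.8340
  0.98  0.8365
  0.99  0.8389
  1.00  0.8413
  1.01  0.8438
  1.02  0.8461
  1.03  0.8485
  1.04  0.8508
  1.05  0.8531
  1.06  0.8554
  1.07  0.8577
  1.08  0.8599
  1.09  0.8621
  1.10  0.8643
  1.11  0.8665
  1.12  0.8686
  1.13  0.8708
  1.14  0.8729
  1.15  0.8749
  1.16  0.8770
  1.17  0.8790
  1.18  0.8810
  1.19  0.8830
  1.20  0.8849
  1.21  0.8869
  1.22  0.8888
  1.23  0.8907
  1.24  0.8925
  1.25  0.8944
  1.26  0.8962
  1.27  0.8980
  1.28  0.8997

σ√T = 0.5 × 0.5000 = 0.2500
ln(S/K) + (r + σ²/2)T = ln(180/240) + (0.046 + 0.5²/2)·0.25 = -0.2877 + 0.0427 = -0.2449
d₁ = -0.2449 / 0.2500 = -0.9797 ⇒ -0.98
d₂ = d₁ − σ√T = -0.9797 − 0.2500 = -1.2297 ⇒ -1.23
exp(−rT) = exp(−0.046·0.25) = 0.9886
P = 240·0.9886·N(1.23) − 180·N(0.98) = 240·0.9886·0.8907 − 180·0.8365 = 211.3310 − 150.5700 = 60.7610

$60.76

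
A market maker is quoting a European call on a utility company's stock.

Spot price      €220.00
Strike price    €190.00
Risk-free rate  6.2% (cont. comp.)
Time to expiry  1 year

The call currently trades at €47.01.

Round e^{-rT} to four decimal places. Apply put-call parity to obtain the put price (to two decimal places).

exp(−rT) = exp(−0.062·1) = 0.9399
Put-call parity: C − P = S − K·e^(−rT) = 220 − 190·0.9399 = 220 − 178.5810 = 41.4190
P = C − (C − P) = 47.01 − (41.4190) = 5.5910

€5.59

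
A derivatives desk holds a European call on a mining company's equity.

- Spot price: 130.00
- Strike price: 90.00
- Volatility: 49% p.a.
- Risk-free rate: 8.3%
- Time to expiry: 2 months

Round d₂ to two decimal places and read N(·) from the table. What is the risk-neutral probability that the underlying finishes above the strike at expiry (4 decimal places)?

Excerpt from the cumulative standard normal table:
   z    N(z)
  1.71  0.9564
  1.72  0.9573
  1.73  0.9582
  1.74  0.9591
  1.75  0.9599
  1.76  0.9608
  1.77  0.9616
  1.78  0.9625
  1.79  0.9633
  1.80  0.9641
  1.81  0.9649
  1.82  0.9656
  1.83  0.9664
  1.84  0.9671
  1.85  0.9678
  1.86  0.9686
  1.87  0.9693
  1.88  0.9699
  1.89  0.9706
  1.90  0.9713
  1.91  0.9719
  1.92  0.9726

σ√T = 0.49·√0.1667 = 0.2000
d₁ = [ln(130/90) + (0.083 + 0.49²/2)·0.1667] / 0.2000 = [0.3677 + 0.0338] / 0.2000 = 2.0074 ⇒ 2.01
d₂ = d₁ − σ√T = 2.0074 − 0.2000 = 1.8074 ⇒ 1.81
Risk-neutral Pr[S_T > K] = N(d₂) = N(1.81) = 0.9649

0.9649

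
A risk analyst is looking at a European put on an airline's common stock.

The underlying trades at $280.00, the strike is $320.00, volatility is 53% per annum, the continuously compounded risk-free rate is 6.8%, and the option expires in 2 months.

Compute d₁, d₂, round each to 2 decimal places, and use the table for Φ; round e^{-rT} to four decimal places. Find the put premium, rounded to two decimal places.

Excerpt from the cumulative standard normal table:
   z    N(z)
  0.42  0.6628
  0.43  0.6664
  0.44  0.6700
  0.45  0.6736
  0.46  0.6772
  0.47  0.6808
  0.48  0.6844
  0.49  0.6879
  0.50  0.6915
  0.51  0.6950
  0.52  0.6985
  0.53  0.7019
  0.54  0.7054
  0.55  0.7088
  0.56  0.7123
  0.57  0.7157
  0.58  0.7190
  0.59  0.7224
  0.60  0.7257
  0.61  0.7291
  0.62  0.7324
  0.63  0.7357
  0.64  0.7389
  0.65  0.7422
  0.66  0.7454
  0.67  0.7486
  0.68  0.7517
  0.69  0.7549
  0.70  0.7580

σ√T = 0.53·√0.1667 = 0.2164
d₁ = [ln(280/320) + (0.068 + 0.53²/2)·0.1667] / 0.2164 = [-0.1335 + 0.0347] / 0.2164 = -0.4566 which rounds to -0.46
d₂ = d₁ − σ√T = -0.4566 − 0.2164 = -0.6729 which rounds to -0.67
exp(−rT) = exp(−0.068·0.1667) = 0.9887
N(−d₂) = N(0.67) = 0.7486;  N(−d₁) = N(0.46) = 0.6772
P = 320·0.9887·0.7486 − 280·0.6772 = 236.8451 − 189.6160 = 47.2291

$47.23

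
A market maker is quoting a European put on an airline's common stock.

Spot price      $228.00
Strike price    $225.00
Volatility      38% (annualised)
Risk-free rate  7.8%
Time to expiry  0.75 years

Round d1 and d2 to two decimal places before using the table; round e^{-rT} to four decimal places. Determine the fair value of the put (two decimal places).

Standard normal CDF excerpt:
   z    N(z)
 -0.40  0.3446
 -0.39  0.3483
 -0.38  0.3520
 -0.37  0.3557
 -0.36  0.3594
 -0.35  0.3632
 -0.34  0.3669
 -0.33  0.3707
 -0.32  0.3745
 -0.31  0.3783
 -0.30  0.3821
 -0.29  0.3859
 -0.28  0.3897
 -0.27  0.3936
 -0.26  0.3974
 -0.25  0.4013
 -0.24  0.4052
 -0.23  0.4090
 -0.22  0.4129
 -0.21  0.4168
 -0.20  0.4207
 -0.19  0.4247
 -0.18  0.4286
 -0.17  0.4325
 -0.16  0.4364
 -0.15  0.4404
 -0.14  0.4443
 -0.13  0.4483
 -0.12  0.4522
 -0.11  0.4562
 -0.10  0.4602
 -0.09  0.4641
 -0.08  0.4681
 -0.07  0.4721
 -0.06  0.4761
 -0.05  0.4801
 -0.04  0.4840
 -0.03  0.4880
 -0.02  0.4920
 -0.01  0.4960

σ√T = 0.38 × 0.8660 = 0.3291
ln(S/K) + (r + σ²/2)T = ln(228/225) + (0.078 + 0.38²/2)·0.75 = 0.0132 + 0.1127 = 0.1259
d₁ = 0.1259 / 0.3291 = 0.3826 → 0.38
d₂ = d₁ − σ√T = 0.3826 − 0.3291 = 0.0535 → 0.05
exp(−rT) = exp(−0.078·0.75) = 0.9432
P = 225·0.9432·N(-0.05) − 228·N(-0.38) = 225·0.9432·0.4801 − 228·0.3520 = 101.8868 − 80.2560 = 21.6308

$21.63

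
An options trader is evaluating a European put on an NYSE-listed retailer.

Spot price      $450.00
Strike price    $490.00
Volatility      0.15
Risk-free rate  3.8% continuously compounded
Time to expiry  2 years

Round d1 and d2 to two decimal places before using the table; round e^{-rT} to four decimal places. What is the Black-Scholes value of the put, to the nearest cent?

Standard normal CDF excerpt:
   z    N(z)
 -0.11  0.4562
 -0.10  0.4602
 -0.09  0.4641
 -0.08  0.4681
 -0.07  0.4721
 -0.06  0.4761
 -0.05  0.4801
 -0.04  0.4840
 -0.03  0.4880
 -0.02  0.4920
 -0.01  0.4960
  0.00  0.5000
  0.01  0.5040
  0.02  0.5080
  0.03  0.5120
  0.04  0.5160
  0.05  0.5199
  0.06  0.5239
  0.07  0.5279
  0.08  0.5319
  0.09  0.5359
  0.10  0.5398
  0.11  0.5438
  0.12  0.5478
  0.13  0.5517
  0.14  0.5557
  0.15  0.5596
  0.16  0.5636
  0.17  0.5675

σ√T = 0.15·√2 = 0.2121
d₁ = [ln(450/490) + (0.038 + 0.15²/2)·2] / 0.2121 = [-0.0852 + 0.0985] / 0.2121 = 0.0629 → 0.06
d₂ = d₁ − σ√T = 0.0629 − 0.2121 = -0.1492 → -0.15
exp(−rT) = exp(−0.038·2) = 0.9268
N(−d₂) = N(0.15) = 0.5596;  N(−d₁) = N(-0.06) = 0.4761
P = 490·0.9268·0.5596 − 450·0.4761 = 254.1323 − 214.2450 = 39.8873

$39.89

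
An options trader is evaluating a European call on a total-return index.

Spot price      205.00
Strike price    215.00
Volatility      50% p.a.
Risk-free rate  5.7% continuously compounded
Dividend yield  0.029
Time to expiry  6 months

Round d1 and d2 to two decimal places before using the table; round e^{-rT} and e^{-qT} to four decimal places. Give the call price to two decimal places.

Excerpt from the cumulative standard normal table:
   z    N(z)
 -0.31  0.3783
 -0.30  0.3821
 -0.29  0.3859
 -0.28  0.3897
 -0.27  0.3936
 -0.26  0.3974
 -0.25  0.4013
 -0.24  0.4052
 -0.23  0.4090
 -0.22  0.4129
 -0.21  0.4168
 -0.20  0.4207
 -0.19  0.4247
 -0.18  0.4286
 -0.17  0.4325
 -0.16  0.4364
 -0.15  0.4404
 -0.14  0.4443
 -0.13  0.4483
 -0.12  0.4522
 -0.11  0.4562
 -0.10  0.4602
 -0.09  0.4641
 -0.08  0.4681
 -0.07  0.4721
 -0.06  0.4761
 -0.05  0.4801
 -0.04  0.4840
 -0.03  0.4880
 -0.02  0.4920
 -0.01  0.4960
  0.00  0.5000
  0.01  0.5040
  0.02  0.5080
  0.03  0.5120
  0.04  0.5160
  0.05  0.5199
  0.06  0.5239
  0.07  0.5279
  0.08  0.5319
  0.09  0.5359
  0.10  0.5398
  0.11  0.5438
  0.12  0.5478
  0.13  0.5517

T = 0.5;  σ√T = 0.3536
d₁ = [ln(205/215) + (0.057 − 0.029 + 0.5²/2)·0.5] / 0.3536 = [-0.0476 + 0.0765] / 0.3536 = 0.0817 → 0.08
d₂ = d₁ − σ√T = 0.0817 − 0.3536 = -0.2719 → -0.27
exp(−qT) = exp(−0.029·0.5) = 0.9856;  exp(−rT) = exp(−0.057·0.5) = 0.9719
C = 205·0.9856·N(0.08) − 215·0.9719·N(-0.27) = 205·0.9856·0.5319 − 215·0.9719·0.3936 = 107.4693 − 82.2461 = 25.2233

25.22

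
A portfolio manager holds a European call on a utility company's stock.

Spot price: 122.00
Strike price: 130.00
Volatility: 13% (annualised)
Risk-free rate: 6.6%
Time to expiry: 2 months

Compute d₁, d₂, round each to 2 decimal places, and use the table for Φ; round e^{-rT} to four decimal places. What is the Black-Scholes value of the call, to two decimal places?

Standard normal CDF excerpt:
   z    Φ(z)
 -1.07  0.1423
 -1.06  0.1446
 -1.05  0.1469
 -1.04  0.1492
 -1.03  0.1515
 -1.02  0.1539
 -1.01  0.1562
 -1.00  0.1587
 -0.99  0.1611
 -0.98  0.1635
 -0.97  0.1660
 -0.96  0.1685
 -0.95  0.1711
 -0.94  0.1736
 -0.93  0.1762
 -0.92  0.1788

0.77

T = 0.1667;  σ√T = 0.0531
d₁ = [ln(122/130) + (0.066 + 0.13²/2)·0.1667] / 0.0531 = [-0.0635 + 0.0124] / 0.0531 = -0.9629 → -0.96
d₂ = d₁ − σ√T = -0.9629 − 0.0531 = -1.0160 → -1.02
e^(−rT) = e^(−0.066·0.1667) = 0.9891
N(d₁) = N(-0.96) = 0.1685;  N(d₂) = N(-1.02) = 0.1539
C = 122·0.1685 − 130·0.9891·0.1539 = 20.5570 − 19.7889 = 0.7681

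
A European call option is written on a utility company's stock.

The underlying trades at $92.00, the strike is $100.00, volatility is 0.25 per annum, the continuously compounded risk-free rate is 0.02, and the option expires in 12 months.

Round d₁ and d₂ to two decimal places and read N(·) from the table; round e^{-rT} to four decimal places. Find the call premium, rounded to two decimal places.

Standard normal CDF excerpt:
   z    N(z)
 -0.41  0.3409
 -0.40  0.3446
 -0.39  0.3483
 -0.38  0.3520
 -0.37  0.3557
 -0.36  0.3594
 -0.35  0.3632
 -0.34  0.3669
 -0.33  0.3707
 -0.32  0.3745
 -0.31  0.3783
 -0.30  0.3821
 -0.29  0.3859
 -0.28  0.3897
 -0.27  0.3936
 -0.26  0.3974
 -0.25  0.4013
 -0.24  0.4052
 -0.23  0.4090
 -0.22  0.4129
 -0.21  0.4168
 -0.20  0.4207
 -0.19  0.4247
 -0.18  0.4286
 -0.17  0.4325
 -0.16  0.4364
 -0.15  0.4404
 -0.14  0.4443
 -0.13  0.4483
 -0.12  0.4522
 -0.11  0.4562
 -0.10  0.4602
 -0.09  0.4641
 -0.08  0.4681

σ√T = 0.25 × 1.0000 = 0.2500
d₁ = [ln(92/100) + (0.02 + 0.25²/2)·1] / 0.2500 = [-0.0834 + 0.0513] / 0.2500 = -0.1285 ≈ -0.13
d₂ = d₁ − σ√T = -0.1285 − 0.2500 = -0.3785 ≈ -0.38
exp(−rT) = exp(−0.02·1) = 0.9802
N(d₁) = N(-0.13) = 0.4483;  N(d₂) = N(-0.38) = 0.3520
C = 92·0.4483 − 100·0.9802·0.3520 = 41.2436 − 34.5030 = 6.7406

$6.74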